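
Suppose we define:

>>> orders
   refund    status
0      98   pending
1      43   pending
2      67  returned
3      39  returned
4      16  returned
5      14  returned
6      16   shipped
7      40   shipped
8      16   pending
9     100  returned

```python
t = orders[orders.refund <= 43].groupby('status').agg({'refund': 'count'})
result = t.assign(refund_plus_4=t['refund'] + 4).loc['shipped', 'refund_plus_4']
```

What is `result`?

6

filter rows where refund <= 43:
   refund    status
1      43   pending
3      39  returned
4      16  returned
5      14  returned
6      16   shipped
7      40   shipped
8      16   pending
group by status, count of refund:
          refund
status          
pending        2
returned       3
shipped        2
add column refund_plus_4 = t['refund'] + 4:
          refund  refund_plus_4
status                         
pending        2              6
returned       3              7
shipped        2              6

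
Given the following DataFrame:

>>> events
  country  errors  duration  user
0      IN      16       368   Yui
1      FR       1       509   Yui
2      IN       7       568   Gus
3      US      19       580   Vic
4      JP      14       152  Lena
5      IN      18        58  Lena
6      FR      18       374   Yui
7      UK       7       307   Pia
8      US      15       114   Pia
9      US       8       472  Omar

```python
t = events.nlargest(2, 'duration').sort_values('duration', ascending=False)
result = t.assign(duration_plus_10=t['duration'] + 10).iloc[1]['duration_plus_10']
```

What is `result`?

578

take 2 rows with largest duration:
  country  errors  duration user
3      US      19       580  Vic
2      IN       7       568  Gus
sort by duration descending:
  country  errors  duration user
3      US      19       580  Vic
2      IN       7       568  Gus
add column duration_plus_10 = t['duration'] + 10:
  country  errors  duration user  duration_plus_10
3      US      19       580  Vic               590
2      IN       7       568  Gus               578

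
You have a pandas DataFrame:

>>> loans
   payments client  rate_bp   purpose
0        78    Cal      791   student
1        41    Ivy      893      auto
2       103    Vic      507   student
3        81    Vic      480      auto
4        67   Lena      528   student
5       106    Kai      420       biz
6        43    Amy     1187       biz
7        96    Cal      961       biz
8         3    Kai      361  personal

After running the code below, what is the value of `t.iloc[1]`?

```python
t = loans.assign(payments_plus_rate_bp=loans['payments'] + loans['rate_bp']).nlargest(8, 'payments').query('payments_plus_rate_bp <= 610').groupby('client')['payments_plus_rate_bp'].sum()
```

add column payments_plus_rate_bp = loans['payments'] + loans['rate_bp']:
   payments client  rate_bp   purpose  payments_plus_rate_bp
0        78    Cal      791   student                    869
1        41    Ivy      893      auto                    934
2       103    Vic      507   student                    610
3        81    Vic      480      auto                    561
4        67   Lena      528   student                    595
5       106    Kai      420       biz                    526
6        43    Amy     1187       biz                   1230
7        96    Cal      961       biz                   1057
8         3    Kai      361  personal                    364
take 8 rows with largest payments:
   payments client  rate_bp  purpose  payments_plus_rate_bp
5       106    Kai      420      biz                    526
2       103    Vic      507  student                    610
7        96    Cal      961      biz                   1057
3        81    Vic      480     auto                    561
0        78    Cal      791  student                    869
4        67   Lena      528  student                    595
6        43    Amy     1187      biz                   1230
1        41    Ivy      893     auto                    934
filter rows where payments_plus_rate_bp <= 610:
   payments client  rate_bp  purpose  payments_plus_rate_bp
5       106    Kai      420      biz                    526
2       103    Vic      507  student                    610
3        81    Vic      480     auto                    561
4        67   Lena      528  student                    595
group by client, sum of payments_plus_rate_bp:
client
Kai      526
Lena     595
Vic     1171
Name: payments_plus_rate_bp, dtype: int64
Reading off the value at position 1, we get 595.

595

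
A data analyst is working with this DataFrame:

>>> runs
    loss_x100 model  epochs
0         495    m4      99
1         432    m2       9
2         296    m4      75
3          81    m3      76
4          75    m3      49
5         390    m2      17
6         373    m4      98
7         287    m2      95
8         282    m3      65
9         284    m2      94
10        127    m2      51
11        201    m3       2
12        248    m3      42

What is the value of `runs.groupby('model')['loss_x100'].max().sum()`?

1209

group by model, max of loss_x100:
model
m2    432
m3    282
m4    495
Name: loss_x100, dtype: int64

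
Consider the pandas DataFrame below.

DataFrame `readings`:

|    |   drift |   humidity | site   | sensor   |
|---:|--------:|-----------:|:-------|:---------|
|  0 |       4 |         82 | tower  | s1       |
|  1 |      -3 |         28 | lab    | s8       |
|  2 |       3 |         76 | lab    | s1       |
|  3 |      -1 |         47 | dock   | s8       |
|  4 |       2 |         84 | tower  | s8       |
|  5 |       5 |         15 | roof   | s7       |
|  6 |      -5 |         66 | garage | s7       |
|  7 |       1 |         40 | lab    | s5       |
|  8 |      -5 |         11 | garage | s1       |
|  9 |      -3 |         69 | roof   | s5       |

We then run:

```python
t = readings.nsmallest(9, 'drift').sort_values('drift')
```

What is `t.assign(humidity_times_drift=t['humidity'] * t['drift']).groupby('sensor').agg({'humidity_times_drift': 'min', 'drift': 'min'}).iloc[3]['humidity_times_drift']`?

take 9 rows with smallest drift:
   drift  humidity    site sensor
6     -5        66  garage     s7
8     -5        11  garage     s1
1     -3        28     lab     s8
9     -3        69    roof     s5
3     -1        47    dock     s8
7      1        40     lab     s5
4      2        84   tower     s8
2      3        76     lab     s1
0      4        82   tower     s1
sort by drift:
   drift  humidity    site sensor
6     -5        66  garage     s7
8     -5        11  garage     s1
1     -3        28     lab     s8
9     -3        69    roof     s5
3     -1        47    dock     s8
7      1        40     lab     s5
4      2        84   tower     s8
2      3        76     lab     s1
0      4        82   tower     s1
add column humidity_times_drift = t['humidity'] * t['drift']:
   drift  humidity    site sensor  humidity_times_drift
6     -5        66  garage     s7                  -330
8     -5        11  garage     s1                   -55
1     -3        28     lab     s8                   -84
9     -3        69    roof     s5                  -207
3     -1        47    dock     s8                   -47
7      1        40     lab     s5                    40
4      2        84   tower     s8                   168
2      3        76     lab     s1                   228
0      4        82   tower     s1                   328
group by sensor: min(humidity_times_drift), min(drift):
        humidity_times_drift  drift
sensor                             
s1                       -55     -5
s5                      -207     -3
s7                      -330     -5
s8                       -84     -3
Finally, value at position 3, column 'humidity_times_drift' = -84.

-84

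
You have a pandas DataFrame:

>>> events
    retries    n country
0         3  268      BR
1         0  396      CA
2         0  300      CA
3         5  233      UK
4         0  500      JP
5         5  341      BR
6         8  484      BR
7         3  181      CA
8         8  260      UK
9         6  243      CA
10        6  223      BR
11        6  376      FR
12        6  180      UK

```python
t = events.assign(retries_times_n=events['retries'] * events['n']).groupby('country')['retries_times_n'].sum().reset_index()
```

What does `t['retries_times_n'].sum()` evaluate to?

16301

add column retries_times_n = events['retries'] * events['n']:
    retries    n country  retries_times_n
0         3  268      BR              804
1         0  396      CA                0
2         0  300      CA                0
3         5  233      UK             1165
4         0  500      JP                0
5         5  341      BR             1705
6         8  484      BR             3872
7         3  181      CA              543
8         8  260      UK             2080
9         6  243      CA             1458
10        6  223      BR             1338
11        6  376      FR             2256
12        6  180      UK             1080
group by country, sum of retries_times_n:
country
BR    7719
CA    2001
FR    2256
JP       0
UK    4325
Name: retries_times_n, dtype: int64
reset_index():
  country  retries_times_n
0      BR             7719
1      CA             2001
2      FR             2256
3      JP                0
4      UK             4325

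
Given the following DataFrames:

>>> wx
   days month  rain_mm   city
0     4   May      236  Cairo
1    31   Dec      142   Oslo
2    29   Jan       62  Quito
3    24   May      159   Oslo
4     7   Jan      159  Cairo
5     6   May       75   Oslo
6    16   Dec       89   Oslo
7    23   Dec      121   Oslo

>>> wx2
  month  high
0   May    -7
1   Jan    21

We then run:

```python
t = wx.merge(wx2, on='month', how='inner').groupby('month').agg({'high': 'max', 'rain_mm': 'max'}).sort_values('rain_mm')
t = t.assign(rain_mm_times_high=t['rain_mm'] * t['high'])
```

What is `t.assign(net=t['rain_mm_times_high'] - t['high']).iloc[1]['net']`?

merge on 'month' (how='inner') → 5 rows:
   days month  rain_mm   city  high
0     4   May      236  Cairo    -7
1    29   Jan       62  Quito    21
2    24   May      159   Oslo    -7
3     7   Jan      159  Cairo    21
4     6   May       75   Oslo    -7
group by month: max(high), max(rain_mm):
       high  rain_mm
month               
Jan      21      159
May      -7      236
sort by rain_mm:
       high  rain_mm
month               
Jan      21      159
May      -7      236
add column rain_mm_times_high = t['rain_mm'] * t['high']:
       high  rain_mm  rain_mm_times_high
month                                   
Jan      21      159                3339
May      -7      236               -1652
add column net = t['rain_mm_times_high'] - t['high']:
       high  rain_mm  rain_mm_times_high   net
month                                         
Jan      21      159                3339  3318
May      -7      236               -1652 -1645
Taking the value at position 1, column 'net' gives -1645.

-1645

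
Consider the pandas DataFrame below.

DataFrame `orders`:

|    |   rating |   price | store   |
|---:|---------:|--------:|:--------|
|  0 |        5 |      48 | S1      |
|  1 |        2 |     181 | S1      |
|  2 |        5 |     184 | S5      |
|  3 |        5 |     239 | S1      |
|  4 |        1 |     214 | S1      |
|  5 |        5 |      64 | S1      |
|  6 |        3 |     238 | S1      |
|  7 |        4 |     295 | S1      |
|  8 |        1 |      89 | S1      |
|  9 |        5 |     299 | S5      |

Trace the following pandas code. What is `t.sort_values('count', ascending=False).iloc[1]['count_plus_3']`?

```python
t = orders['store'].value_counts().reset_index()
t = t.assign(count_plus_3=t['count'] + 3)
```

value_counts of store:
store
S1    8
S5    2
Name: count, dtype: int64
reset_index():
  store  count
0    S1      8
1    S5      2
add column count_plus_3 = t['count'] + 3:
  store  count  count_plus_3
0    S1      8            11
1    S5      2             5
sort by count descending:
  store  count  count_plus_3
0    S1      8            11
1    S5      2             5

5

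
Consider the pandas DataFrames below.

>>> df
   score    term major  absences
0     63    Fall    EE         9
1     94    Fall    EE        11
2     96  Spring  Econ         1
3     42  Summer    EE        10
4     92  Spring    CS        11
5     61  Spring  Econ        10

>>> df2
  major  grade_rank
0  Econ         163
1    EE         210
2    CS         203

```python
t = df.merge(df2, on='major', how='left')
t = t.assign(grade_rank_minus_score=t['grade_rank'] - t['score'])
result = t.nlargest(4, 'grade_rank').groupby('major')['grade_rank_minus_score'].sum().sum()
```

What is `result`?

merge on 'major' (how='left') → 6 rows:
   score    term major  absences  grade_rank
0     63    Fall    EE         9         210
1     94    Fall    EE        11         210
2     96  Spring  Econ         1         163
3     42  Summer    EE        10         210
4     92  Spring    CS        11         203
5     61  Spring  Econ        10         163
add column grade_rank_minus_score = t['grade_rank'] - t['score']:
   score    term major  absences  grade_rank  grade_rank_minus_score
0     63    Fall    EE         9         210                     147
1     94    Fall    EE        11         210                     116
2     96  Spring  Econ         1         163                      67
3     42  Summer    EE        10         210                     168
4     92  Spring    CS        11         203                     111
5     61  Spring  Econ        10         163                     102
take 4 rows with largest grade_rank:
   score    term major  absences  grade_rank  grade_rank_minus_score
0     63    Fall    EE         9         210                     147
1     94    Fall    EE        11         210                     116
3     42  Summer    EE        10         210                     168
4     92  Spring    CS        11         203                     111
group by major, sum of grade_rank_minus_score:
major
CS    111
EE    431
Name: grade_rank_minus_score, dtype: int64

542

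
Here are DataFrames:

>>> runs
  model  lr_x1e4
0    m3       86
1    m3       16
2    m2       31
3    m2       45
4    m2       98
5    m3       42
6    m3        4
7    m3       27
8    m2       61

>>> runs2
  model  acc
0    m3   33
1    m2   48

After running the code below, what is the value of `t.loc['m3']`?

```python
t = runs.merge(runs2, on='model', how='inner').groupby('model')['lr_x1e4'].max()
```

86

merge on 'model' (how='inner') → 9 rows:
  model  lr_x1e4  acc
0    m3       86   33
1    m3       16   33
2    m2       31   48
3    m2       45   48
4    m2       98   48
5    m3       42   33
6    m3        4   33
7    m3       27   33
8    m2       61   48
group by model, max of lr_x1e4:
model
m2    98
m3    86
Name: lr_x1e4, dtype: int64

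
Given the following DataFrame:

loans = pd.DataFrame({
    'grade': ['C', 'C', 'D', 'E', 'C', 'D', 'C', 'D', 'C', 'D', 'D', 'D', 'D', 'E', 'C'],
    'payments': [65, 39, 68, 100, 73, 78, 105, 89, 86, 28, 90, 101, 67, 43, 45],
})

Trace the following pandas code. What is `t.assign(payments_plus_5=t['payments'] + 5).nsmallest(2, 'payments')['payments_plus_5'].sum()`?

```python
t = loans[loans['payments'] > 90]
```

filter rows where payments > 90:
   grade  payments
3      E       100
6      C       105
11     D       101
add column payments_plus_5 = t['payments'] + 5:
   grade  payments  payments_plus_5
3      E       100              105
6      C       105              110
11     D       101              106
take 2 rows with smallest payments:
   grade  payments  payments_plus_5
3      E       100              105
11     D       101              106
Reading off the sum of column 'payments_plus_5', we get 211.

211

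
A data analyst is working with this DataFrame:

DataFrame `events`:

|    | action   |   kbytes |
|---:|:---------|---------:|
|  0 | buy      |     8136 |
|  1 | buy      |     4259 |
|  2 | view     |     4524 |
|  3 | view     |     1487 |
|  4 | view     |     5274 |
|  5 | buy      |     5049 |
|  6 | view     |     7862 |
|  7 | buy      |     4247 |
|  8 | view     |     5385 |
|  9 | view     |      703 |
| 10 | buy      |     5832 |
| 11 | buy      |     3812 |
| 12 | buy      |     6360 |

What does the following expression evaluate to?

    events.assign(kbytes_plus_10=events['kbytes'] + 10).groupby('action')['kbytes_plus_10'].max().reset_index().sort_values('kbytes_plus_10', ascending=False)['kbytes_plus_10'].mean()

8009.0

add column kbytes_plus_10 = events['kbytes'] + 10:
   action  kbytes  kbytes_plus_10
0     buy    8136            8146
1     buy    4259            4269
2    view    4524            4534
3    view    1487            1497
4    view    5274            5284
5     buy    5049            5059
6    view    7862            7872
7     buy    4247            4257
8    view    5385            5395
9    view     703             713
10    buy    5832            5842
11    buy    3812            3822
12    buy    6360            6370
group by action, max of kbytes_plus_10:
action
buy     8146
view    7872
Name: kbytes_plus_10, dtype: int64
reset_index():
  action  kbytes_plus_10
0    buy            8146
1   view            7872
sort by kbytes_plus_10 descending:
  action  kbytes_plus_10
0    buy            8146
1   view            7872
Finally, mean of column 'kbytes_plus_10' = 8009.0.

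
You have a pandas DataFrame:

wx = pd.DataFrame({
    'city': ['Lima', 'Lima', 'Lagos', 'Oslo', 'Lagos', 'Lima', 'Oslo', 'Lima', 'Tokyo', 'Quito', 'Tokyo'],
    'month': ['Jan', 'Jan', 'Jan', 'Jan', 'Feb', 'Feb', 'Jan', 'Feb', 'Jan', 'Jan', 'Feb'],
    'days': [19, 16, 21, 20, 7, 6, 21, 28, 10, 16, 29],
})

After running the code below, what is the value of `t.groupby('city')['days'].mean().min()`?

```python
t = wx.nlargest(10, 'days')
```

take 10 rows with largest days:
     city month  days
10  Tokyo   Feb    29
7    Lima   Feb    28
2   Lagos   Jan    21
6    Oslo   Jan    21
3    Oslo   Jan    20
0    Lima   Jan    19
1    Lima   Jan    16
9   Quito   Jan    16
8   Tokyo   Jan    10
4   Lagos   Feb     7
group by city, mean of days:
city
Lagos    14.0
Lima     21.0
Oslo     20.5
Quito    16.0
Tokyo    19.5
Name: days, dtype: float64
min of the resulting series → 14.0

14.0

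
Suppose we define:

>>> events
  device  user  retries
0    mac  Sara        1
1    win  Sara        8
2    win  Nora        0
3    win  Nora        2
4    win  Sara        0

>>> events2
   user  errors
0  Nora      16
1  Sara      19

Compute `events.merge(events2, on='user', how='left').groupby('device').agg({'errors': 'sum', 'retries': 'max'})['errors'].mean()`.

44.5

merge on 'user' (how='left') → 5 rows:
  device  user  retries  errors
0    mac  Sara        1      19
1    win  Sara        8      19
2    win  Nora        0      16
3    win  Nora        2      16
4    win  Sara        0      19
group by device: sum(errors), max(retries):
        errors  retries
device                 
mac         19        1
win         70        8
The mean of column 'errors' is 44.5.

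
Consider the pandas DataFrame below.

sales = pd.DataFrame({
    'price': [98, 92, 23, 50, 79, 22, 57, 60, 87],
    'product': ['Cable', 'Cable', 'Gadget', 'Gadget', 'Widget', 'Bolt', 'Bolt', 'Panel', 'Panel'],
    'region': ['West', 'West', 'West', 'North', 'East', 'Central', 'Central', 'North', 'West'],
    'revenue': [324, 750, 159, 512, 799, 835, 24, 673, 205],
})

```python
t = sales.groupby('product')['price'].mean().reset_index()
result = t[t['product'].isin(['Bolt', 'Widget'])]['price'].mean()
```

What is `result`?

group by product, mean of price:
product
Bolt      39.5
Cable     95.0
Gadget    36.5
Panel     73.5
Widget    79.0
Name: price, dtype: float64
reset_index():
  product  price
0    Bolt   39.5
1   Cable   95.0
2  Gadget   36.5
3   Panel   73.5
4  Widget   79.0
filter rows where product in ['Bolt', 'Widget']:
  product  price
0    Bolt   39.5
4  Widget   79.0
Taking the mean of column 'price' gives 59.25.

59.25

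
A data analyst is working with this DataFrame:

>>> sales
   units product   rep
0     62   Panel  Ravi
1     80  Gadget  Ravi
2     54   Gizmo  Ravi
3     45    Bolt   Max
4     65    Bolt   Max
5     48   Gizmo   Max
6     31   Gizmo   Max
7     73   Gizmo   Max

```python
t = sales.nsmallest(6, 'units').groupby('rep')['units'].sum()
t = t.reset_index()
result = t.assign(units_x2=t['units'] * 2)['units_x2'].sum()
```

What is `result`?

610

take 6 rows with smallest units:
   units product   rep
6     31   Gizmo   Max
3     45    Bolt   Max
5     48   Gizmo   Max
2     54   Gizmo  Ravi
0     62   Panel  Ravi
4     65    Bolt   Max
group by rep, sum of units:
rep
Max     189
Ravi    116
Name: units, dtype: int64
reset_index():
    rep  units
0   Max    189
1  Ravi    116
add column units_x2 = t['units'] * 2:
    rep  units  units_x2
0   Max    189       378
1  Ravi    116       232
The sum of column 'units_x2' is 610.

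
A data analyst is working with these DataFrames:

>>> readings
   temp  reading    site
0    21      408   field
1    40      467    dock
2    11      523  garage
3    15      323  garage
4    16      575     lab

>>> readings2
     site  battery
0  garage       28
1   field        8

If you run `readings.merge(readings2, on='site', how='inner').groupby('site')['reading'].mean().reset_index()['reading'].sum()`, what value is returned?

merge on 'site' (how='inner') → 3 rows:
   temp  reading    site  battery
0    21      408   field        8
1    11      523  garage       28
2    15      323  garage       28
group by site, mean of reading:
site
field     408.0
garage    423.0
Name: reading, dtype: float64
reset_index():
     site  reading
0   field    408.0
1  garage    423.0
Taking the sum of column 'reading' gives 831.0.

831.0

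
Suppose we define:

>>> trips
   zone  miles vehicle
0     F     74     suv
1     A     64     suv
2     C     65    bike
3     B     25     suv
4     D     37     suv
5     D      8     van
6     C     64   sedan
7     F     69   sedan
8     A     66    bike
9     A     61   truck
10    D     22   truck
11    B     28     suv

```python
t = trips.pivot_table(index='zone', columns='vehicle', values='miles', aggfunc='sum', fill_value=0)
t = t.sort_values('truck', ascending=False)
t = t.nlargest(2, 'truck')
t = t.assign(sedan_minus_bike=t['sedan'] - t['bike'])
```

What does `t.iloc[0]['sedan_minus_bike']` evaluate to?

pivot: rows=zone, cols=vehicle, sum(miles):
vehicle  bike  sedan  suv  truck  van
zone                                 
A          66      0   64     61    0
B           0      0   53      0    0
C          65     64    0      0    0
D           0      0   37     22    8
F           0     69   74      0    0
sort by truck descending:
vehicle  bike  sedan  suv  truck  van
zone                                 
A          66      0   64     61    0
D           0      0   37     22    8
B           0      0   53      0    0
C          65     64    0      0    0
F           0     69   74      0    0
take 2 rows with largest truck:
vehicle  bike  sedan  suv  truck  van
zone                                 
A          66      0   64     61    0
D           0      0   37     22    8
add column sedan_minus_bike = t['sedan'] - t['bike']:
vehicle  bike  sedan  suv  truck  van  sedan_minus_bike
zone                                                   
A          66      0   64     61    0               -66
D           0      0   37     22    8                 0
Finally, value at position 0, column 'sedan_minus_bike' = -66.

-66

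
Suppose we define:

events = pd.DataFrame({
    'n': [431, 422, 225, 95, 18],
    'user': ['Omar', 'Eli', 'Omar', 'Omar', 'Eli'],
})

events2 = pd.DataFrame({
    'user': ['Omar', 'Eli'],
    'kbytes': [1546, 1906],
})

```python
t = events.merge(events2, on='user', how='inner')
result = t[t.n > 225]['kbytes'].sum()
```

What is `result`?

merge on 'user' (how='inner') → 5 rows:
     n  user  kbytes
0  431  Omar    1546
1  422   Eli    1906
2  225  Omar    1546
3   95  Omar    1546
4   18   Eli    1906
filter rows where n > 225:
     n  user  kbytes
0  431  Omar    1546
1  422   Eli    1906
So sum() = 3452.

3452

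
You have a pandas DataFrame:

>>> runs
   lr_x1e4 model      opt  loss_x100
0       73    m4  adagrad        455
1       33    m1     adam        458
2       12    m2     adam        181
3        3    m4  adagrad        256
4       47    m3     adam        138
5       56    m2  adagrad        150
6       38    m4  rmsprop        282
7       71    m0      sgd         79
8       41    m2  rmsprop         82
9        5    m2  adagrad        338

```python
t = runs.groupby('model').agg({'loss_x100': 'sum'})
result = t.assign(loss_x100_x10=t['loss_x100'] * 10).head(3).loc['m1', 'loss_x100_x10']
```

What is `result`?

group by model, sum of loss_x100:
       loss_x100
model           
m0            79
m1           458
m2           751
m3           138
m4           993
add column loss_x100_x10 = t['loss_x100'] * 10:
       loss_x100  loss_x100_x10
model                          
m0            79            790
m1           458           4580
m2           751           7510
m3           138           1380
m4           993           9930
take first 3 rows:
       loss_x100  loss_x100_x10
model                          
m0            79            790
m1           458           4580
m2           751           7510

4580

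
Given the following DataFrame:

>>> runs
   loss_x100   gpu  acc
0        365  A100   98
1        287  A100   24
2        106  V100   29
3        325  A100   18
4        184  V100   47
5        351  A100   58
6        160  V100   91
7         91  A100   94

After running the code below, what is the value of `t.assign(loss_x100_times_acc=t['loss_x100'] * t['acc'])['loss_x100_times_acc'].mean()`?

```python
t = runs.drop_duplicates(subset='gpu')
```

drop duplicate gpu (keep=first):
   loss_x100   gpu  acc
0        365  A100   98
2        106  V100   29
add column loss_x100_times_acc = t['loss_x100'] * t['acc']:
   loss_x100   gpu  acc  loss_x100_times_acc
0        365  A100   98                35770
2        106  V100   29                 3074
mean of column 'loss_x100_times_acc' → 19422.0

19422.0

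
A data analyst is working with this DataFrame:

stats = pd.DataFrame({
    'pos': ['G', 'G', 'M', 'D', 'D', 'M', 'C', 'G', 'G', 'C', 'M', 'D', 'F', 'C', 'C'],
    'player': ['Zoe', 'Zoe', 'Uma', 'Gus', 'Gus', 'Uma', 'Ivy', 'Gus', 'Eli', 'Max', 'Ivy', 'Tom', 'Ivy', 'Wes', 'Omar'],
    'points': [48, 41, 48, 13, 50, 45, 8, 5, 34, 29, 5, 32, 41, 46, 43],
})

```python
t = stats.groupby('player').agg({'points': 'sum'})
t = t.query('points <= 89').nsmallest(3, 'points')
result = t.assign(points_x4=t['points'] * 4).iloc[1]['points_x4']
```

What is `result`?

128

group by player, sum of points:
        points
player        
Eli         34
Gus         68
Ivy         54
Max         29
Omar        43
Tom         32
Uma         93
Wes         46
Zoe         89
filter rows where points <= 89:
        points
player        
Eli         34
Gus         68
Ivy         54
Max         29
Omar        43
Tom         32
Wes         46
Zoe         89
take 3 rows with smallest points:
        points
player        
Max         29
Tom         32
Eli         34
add column points_x4 = t['points'] * 4:
        points  points_x4
player                   
Max         29        116
Tom         32        128
Eli         34        136
Hence 128.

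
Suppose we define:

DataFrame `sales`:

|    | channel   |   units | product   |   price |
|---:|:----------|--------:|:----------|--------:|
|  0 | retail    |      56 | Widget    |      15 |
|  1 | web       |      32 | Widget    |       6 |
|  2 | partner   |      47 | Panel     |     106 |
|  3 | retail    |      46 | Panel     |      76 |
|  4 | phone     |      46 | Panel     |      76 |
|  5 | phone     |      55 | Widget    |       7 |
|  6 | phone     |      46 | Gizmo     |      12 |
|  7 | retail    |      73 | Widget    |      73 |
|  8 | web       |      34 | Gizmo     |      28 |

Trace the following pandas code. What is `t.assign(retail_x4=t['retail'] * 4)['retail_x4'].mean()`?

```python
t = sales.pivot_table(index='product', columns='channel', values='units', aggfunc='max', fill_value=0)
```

pivot: rows=product, cols=channel, max(units):
channel  partner  phone  retail  web
product                             
Gizmo          0     46       0   34
Panel         47     46      46    0
Widget         0     55      73   32
add column retail_x4 = t['retail'] * 4:
channel  partner  phone  retail  web  retail_x4
product                                        
Gizmo          0     46       0   34          0
Panel         47     46      46    0        184
Widget         0     55      73   32        292

158.666666667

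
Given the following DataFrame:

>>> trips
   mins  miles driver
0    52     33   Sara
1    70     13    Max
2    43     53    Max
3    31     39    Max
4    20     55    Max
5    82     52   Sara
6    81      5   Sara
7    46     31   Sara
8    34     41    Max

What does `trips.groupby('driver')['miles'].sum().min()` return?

121

group by driver, sum of miles:
driver
Max     201
Sara    121
Name: miles, dtype: int64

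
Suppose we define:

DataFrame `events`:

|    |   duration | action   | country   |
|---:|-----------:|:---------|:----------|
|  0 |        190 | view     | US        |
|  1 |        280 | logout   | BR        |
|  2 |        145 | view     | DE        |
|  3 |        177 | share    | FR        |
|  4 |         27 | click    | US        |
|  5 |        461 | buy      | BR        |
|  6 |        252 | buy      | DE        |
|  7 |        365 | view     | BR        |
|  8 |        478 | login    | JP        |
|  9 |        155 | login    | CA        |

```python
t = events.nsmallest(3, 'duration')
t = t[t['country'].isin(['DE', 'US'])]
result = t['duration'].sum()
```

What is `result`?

172

take 3 rows with smallest duration:
   duration action country
4        27  click      US
2       145   view      DE
9       155  login      CA
filter rows where country in ['DE', 'US']:
   duration action country
4        27  click      US
2       145   view      DE
Hence 172.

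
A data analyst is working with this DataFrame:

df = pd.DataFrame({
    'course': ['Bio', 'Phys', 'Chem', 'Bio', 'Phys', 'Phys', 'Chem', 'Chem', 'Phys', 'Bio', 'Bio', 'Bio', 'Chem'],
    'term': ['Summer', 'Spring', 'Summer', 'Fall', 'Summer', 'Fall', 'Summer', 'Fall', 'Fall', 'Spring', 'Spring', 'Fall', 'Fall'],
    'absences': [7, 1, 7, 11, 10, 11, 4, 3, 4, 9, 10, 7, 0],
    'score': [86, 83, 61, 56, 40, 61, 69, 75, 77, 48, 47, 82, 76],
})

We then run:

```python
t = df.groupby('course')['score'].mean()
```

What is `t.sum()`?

group by course, mean of score:
course
Bio     63.80
Chem    70.25
Phys    65.25
Name: score, dtype: float64
The sum of the resulting series is 199.3.

199.3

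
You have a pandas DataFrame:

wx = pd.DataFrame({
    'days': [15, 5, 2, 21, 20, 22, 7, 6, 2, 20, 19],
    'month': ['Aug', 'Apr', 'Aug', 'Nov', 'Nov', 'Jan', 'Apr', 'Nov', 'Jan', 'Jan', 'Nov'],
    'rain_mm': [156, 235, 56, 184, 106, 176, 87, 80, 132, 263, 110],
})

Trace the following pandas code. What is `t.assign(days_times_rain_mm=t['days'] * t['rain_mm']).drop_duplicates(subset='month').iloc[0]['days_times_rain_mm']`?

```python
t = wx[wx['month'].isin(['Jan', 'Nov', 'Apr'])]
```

filter rows where month in ['Jan', 'Nov', 'Apr']:
    days month  rain_mm
1      5   Apr      235
3     21   Nov      184
4     20   Nov      106
5     22   Jan      176
6      7   Apr       87
7      6   Nov       80
8      2   Jan      132
9     20   Jan      263
10    19   Nov      110
add column days_times_rain_mm = t['days'] * t['rain_mm']:
    days month  rain_mm  days_times_rain_mm
1      5   Apr      235                1175
3     21   Nov      184                3864
4     20   Nov      106                2120
5     22   Jan      176                3872
6      7   Apr       87                 609
7      6   Nov       80                 480
8      2   Jan      132                 264
9     20   Jan      263                5260
10    19   Nov      110                2090
drop duplicate month (keep=first):
   days month  rain_mm  days_times_rain_mm
1     5   Apr      235                1175
3    21   Nov      184                3864
5    22   Jan      176                3872
So iloc[0]['days_times_rain_mm'] = 1175.

1175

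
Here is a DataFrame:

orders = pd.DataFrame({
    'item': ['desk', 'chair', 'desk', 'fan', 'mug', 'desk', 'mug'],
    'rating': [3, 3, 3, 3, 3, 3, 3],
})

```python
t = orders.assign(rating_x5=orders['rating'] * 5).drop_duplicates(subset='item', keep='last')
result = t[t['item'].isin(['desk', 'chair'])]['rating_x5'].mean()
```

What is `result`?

add column rating_x5 = orders['rating'] * 5:
    item  rating  rating_x5
0   desk       3         15
1  chair       3         15
2   desk       3         15
3    fan       3         15
4    mug       3         15
5   desk       3         15
6    mug       3         15
drop duplicate item (keep=last):
    item  rating  rating_x5
1  chair       3         15
3    fan       3         15
5   desk       3         15
6    mug       3         15
filter rows where item in ['desk', 'chair']:
    item  rating  rating_x5
1  chair       3         15
5   desk       3         15
mean of column 'rating_x5' → 15.0

15.0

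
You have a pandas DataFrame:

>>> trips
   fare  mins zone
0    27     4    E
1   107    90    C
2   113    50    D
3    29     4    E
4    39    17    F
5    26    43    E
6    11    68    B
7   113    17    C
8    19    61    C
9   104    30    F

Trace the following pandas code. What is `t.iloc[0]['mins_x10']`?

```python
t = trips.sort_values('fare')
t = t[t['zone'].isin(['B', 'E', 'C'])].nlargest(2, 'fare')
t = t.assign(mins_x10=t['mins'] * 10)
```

sort by fare:
   fare  mins zone
6    11    68    B
8    19    61    C
5    26    43    E
0    27     4    E
3    29     4    E
4    39    17    F
9   104    30    F
1   107    90    C
2   113    50    D
7   113    17    C
filter rows where zone in ['B', 'E', 'C']:
   fare  mins zone
6    11    68    B
8    19    61    C
5    26    43    E
0    27     4    E
3    29     4    E
1   107    90    C
7   113    17    C
take 2 rows with largest fare:
   fare  mins zone
7   113    17    C
1   107    90    C
add column mins_x10 = t['mins'] * 10:
   fare  mins zone  mins_x10
7   113    17    C       170
1   107    90    C       900

170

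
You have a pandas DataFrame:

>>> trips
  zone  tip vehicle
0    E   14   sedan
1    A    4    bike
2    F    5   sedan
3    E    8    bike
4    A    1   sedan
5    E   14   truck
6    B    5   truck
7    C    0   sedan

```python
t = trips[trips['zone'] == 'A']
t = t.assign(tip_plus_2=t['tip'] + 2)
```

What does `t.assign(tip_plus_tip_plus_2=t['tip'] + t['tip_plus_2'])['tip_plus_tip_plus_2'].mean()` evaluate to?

7.0

filter rows where zone == 'A':
  zone  tip vehicle
1    A    4    bike
4    A    1   sedan
add column tip_plus_2 = t['tip'] + 2:
  zone  tip vehicle  tip_plus_2
1    A    4    bike           6
4    A    1   sedan           3
add column tip_plus_tip_plus_2 = t['tip'] + t['tip_plus_2']:
  zone  tip vehicle  tip_plus_2  tip_plus_tip_plus_2
1    A    4    bike           6                   10
4    A    1   sedan           3                    4
Then the mean of column 'tip_plus_tip_plus_2': 7.0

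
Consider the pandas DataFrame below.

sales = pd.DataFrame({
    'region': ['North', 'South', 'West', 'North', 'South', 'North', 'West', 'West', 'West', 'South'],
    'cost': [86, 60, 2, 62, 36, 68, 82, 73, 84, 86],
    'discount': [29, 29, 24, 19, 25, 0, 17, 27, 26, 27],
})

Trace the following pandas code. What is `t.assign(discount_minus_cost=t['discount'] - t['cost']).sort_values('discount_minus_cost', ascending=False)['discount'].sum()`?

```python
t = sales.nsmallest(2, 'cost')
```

49

take 2 rows with smallest cost:
  region  cost  discount
2   West     2        24
4  South    36        25
add column discount_minus_cost = t['discount'] - t['cost']:
  region  cost  discount  discount_minus_cost
2   West     2        24                   22
4  South    36        25                  -11
sort by discount_minus_cost descending:
  region  cost  discount  discount_minus_cost
2   West     2        24                   22
4  South    36        25                  -11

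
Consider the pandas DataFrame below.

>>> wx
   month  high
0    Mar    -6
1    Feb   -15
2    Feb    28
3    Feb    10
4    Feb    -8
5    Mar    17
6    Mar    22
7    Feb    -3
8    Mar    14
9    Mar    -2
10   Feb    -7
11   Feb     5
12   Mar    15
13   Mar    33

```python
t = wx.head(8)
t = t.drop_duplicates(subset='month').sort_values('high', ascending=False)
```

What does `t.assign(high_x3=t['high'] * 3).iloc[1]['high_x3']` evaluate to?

take first 8 rows:
  month  high
0   Mar    -6
1   Feb   -15
2   Feb    28
3   Feb    10
4   Feb    -8
5   Mar    17
6   Mar    22
7   Feb    -3
drop duplicate month (keep=first):
  month  high
0   Mar    -6
1   Feb   -15
sort by high descending:
  month  high
0   Mar    -6
1   Feb   -15
add column high_x3 = t['high'] * 3:
  month  high  high_x3
0   Mar    -6      -18
1   Feb   -15      -45
So iloc[1]['high_x3'] = -45.

-45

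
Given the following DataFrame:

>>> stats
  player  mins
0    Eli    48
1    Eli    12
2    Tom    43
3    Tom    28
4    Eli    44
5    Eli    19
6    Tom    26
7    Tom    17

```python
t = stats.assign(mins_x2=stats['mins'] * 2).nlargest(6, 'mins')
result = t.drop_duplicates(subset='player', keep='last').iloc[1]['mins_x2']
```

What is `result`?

add column mins_x2 = stats['mins'] * 2:
  player  mins  mins_x2
0    Eli    48       96
1    Eli    12       24
2    Tom    43       86
3    Tom    28       56
4    Eli    44       88
5    Eli    19       38
6    Tom    26       52
7    Tom    17       34
take 6 rows with largest mins:
  player  mins  mins_x2
0    Eli    48       96
4    Eli    44       88
2    Tom    43       86
3    Tom    28       56
6    Tom    26       52
5    Eli    19       38
drop duplicate player (keep=last):
  player  mins  mins_x2
6    Tom    26       52
5    Eli    19       38
Taking the value at position 1, column 'mins_x2' gives 38.

38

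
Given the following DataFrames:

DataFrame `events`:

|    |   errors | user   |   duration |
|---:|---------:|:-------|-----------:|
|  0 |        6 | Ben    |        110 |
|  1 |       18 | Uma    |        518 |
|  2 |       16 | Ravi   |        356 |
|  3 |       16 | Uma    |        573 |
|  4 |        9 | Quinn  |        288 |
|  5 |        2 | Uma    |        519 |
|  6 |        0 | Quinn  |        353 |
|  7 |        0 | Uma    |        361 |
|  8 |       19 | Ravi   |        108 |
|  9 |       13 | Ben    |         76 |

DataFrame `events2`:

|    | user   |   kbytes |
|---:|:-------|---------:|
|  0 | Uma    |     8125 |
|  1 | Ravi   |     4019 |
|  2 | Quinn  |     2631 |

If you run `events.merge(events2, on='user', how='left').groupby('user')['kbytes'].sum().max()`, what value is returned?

merge on 'user' (how='left') → 10 rows:
   errors   user  duration  kbytes
0       6    Ben       110     NaN
1      18    Uma       518  8125.0
2      16   Ravi       356  4019.0
3      16    Uma       573  8125.0
4       9  Quinn       288  2631.0
5       2    Uma       519  8125.0
6       0  Quinn       353  2631.0
7       0    Uma       361  8125.0
8      19   Ravi       108  4019.0
9      13    Ben        76     NaN
group by user, sum of kbytes:
user
Ben          0.0
Quinn     5262.0
Ravi      8038.0
Uma      32500.0
Name: kbytes, dtype: float64
Then the max of the resulting series: 32500.0

32500.0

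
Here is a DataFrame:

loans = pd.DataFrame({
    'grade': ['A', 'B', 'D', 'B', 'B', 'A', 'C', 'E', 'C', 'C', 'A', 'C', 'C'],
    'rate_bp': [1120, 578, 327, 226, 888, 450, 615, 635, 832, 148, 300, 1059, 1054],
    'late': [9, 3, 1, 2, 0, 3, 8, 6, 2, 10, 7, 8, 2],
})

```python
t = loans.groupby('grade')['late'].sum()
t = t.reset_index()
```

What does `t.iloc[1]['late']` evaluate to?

5

group by grade, sum of late:
grade
A    19
B     5
C    30
D     1
E     6
Name: late, dtype: int64
reset_index():
  grade  late
0     A    19
1     B     5
2     C    30
3     D     1
4     E     6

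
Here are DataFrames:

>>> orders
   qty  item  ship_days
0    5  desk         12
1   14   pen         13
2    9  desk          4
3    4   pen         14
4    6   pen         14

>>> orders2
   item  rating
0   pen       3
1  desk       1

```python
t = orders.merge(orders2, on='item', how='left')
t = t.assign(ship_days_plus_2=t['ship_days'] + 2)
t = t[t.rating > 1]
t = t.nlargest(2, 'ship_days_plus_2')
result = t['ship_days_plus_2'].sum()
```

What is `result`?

merge on 'item' (how='left') → 5 rows:
   qty  item  ship_days  rating
0    5  desk         12       1
1   14   pen         13       3
2    9  desk          4       1
3    4   pen         14       3
4    6   pen         14       3
add column ship_days_plus_2 = t['ship_days'] + 2:
   qty  item  ship_days  rating  ship_days_plus_2
0    5  desk         12       1                14
1   14   pen         13       3                15
2    9  desk          4       1                 6
3    4   pen         14       3                16
4    6   pen         14       3                16
filter rows where rating > 1:
   qty item  ship_days  rating  ship_days_plus_2
1   14  pen         13       3                15
3    4  pen         14       3                16
4    6  pen         14       3                16
take 2 rows with largest ship_days_plus_2:
   qty item  ship_days  rating  ship_days_plus_2
3    4  pen         14       3                16
4    6  pen         14       3                16

32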